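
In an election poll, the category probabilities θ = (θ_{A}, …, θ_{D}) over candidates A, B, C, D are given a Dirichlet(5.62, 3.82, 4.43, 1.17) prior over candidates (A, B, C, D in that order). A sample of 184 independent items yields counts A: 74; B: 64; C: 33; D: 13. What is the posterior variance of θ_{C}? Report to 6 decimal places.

The Dirichlet prior is conjugate to the Multinomial likelihood: each posterior αⱼ = prior αⱼ + observed count nⱼ.
Posterior concentration: (79.62, 67.82, 37.43, 14.17), total = 199.04.
Var[θ_j] = α_j(Σα−α_j)/((Σα)²(Σα+1)) = 37.43·161.61/(199.04²·200.04) = 0.000763.

0.000763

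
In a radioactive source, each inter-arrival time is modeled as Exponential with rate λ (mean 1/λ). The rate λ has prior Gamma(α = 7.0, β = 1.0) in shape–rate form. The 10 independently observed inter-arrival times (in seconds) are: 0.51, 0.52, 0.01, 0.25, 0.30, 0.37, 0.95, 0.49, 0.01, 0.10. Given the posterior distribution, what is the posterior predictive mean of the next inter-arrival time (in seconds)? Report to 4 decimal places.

With a Gamma(shape α, rate β) prior on the exponential rate λ, the posterior after n observations with total T = Σxᵢ is Gamma(α+n, β+T).
Sum of observations T = 3.51 seconds; n = 10.
Posterior: Gamma(7.0+10, 1.0+3.51) = Gamma(17.0, 4.51).
The predictive distribution for the next observation is Lomax; its mean is β/(α−1) = 4.51/16.0 = 0.2819.

0.2819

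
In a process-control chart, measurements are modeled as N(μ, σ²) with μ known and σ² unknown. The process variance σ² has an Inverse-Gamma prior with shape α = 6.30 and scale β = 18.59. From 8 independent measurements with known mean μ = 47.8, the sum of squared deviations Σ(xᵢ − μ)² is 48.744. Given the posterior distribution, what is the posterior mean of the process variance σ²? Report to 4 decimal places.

4.6196

With known mean μ and an Inverse-Gamma(α, β) prior on σ², the Normal likelihood is conjugate: posterior is Inv-Gamma(α + n/2, β + Σ(xᵢ−μ)²/2).
Posterior: Inv-Gamma(6.30 + 8/2, 18.59 + 48.744/2) = Inv-Gamma(10.30, 42.9620).
E[σ²|data] = β/(α−1) = 42.9620/9.30 = 4.6196.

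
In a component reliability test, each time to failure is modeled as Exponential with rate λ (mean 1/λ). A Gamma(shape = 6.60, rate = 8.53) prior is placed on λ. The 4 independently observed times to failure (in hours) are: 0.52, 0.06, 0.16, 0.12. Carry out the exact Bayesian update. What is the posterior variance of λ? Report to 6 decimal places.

0.120219

With a Gamma(shape α, rate β) prior on the exponential rate λ, the posterior after n observations with total T = Σxᵢ is Gamma(α+n, β+T).
Sum of observations T = 0.86 hours; n = 4.
Posterior: Gamma(6.60+4, 8.53+0.86) = Gamma(10.60, 9.39).
Var = α/β² = 0.120219.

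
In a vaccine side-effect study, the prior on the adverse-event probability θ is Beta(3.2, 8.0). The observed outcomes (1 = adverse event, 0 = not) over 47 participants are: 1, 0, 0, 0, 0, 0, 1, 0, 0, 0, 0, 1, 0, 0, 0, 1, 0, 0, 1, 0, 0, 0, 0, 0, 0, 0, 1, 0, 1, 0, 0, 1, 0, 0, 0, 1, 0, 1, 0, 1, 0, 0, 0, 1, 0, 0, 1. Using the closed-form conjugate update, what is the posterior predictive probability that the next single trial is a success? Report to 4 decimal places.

The Beta prior is conjugate to a Binomial/Bernoulli likelihood; the update adds successes to α and failures to β.
Posterior: Beta(α+k, β+n−k) = Beta(3.2+13, 8.0+34) = Beta(16.2, 42.0).
For a single future Bernoulli trial, P(success | data) = α/(α+β) = 0.2784.

0.2784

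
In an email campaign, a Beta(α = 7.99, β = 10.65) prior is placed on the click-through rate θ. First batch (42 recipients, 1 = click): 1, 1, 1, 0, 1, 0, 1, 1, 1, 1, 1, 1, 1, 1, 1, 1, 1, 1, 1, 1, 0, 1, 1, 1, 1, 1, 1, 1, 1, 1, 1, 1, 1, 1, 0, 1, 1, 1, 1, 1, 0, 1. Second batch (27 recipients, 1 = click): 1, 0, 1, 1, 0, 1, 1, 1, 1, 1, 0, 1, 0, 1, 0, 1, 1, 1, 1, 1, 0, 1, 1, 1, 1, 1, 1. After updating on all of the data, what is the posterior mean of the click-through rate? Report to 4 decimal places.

0.7530

The Beta prior is conjugate to a Binomial/Bernoulli likelihood; the update adds successes to α and failures to β.
After batch 1: Beta(7.99+37, 10.65+5) = Beta(44.99, 15.65).
After batch 2: Beta(44.99+21, 15.65+6) = Beta(65.99, 21.65).
Posterior mean = α/(α+β) = 65.99/87.64 = 0.7530.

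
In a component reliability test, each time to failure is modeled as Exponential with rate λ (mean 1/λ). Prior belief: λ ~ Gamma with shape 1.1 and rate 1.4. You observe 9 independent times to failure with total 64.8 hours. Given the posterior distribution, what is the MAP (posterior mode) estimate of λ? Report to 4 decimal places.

With a Gamma(shape α, rate β) prior on the exponential rate λ, the posterior after n observations with total T = Σxᵢ is Gamma(α+n, β+T).
Posterior: Gamma(1.1+9, 1.4+64.8) = Gamma(10.1, 66.2).
Mode = (α−1)/β = 0.1375.

0.1375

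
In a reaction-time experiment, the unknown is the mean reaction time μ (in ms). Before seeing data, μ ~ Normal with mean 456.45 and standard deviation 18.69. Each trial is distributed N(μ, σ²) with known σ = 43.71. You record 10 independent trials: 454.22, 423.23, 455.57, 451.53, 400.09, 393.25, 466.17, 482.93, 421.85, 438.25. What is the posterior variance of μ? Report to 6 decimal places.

For Normal data with known variance σ², a Normal(μ₀, σ₀²) prior on μ is conjugate. Posterior precision = 1/σ₀² + n/σ²; posterior mean is the precision-weighted average of μ₀ and x̄.
σ₀² = 18.69² = 349.3161, σ² = 43.71² = 1910.5641; σ² + n·σ₀² = 1910.5641 + 10·349.3161 = 5403.7251.
Posterior precision = 1/σ₀² + n/σ² = 1/349.3161 + 10/1910.5641 = (σ² + n·σ₀²)/(σ₀²σ²) = 5403.7251/(349.3161·1910.5641); posterior variance σₙ² = σ₀²σ²/(σ² + n·σ₀²) = 349.3161·1910.5641/5403.7251 = 123.505691.

123.505691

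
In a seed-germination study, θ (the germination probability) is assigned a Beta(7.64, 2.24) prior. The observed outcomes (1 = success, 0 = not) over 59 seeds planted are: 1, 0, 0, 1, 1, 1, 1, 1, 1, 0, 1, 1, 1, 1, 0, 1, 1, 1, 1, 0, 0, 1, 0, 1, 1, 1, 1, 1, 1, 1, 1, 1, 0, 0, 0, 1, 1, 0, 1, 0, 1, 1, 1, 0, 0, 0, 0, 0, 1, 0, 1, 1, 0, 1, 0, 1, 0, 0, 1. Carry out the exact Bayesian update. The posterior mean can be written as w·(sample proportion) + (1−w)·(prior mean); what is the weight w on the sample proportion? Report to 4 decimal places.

0.8566

The Beta prior is conjugate to a Binomial/Bernoulli likelihood; the update adds successes to α and failures to β.
Posterior mean = (α₀+k)/(α₀+β₀+n) = [n/(α₀+β₀+n)]·(k/n) + [(α₀+β₀)/(α₀+β₀+n)]·α₀/(α₀+β₀), so only n and the prior enter the weight.
The weight on the data is w = n/(α₀+β₀+n) = 59/(7.64+2.24+59) = 59/68.88 = 0.8566.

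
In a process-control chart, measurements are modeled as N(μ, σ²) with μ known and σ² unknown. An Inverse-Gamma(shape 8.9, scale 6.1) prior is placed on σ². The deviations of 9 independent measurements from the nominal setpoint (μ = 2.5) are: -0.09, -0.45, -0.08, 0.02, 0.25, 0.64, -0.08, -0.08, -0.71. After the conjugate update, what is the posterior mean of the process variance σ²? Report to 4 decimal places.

0.5406

With known mean μ and an Inverse-Gamma(α, β) prior on σ², the Normal likelihood is conjugate: posterior is Inv-Gamma(α + n/2, β + Σ(xᵢ−μ)²/2).
Σ(xᵢ−μ)² = (-0.09)² + (-0.45)² + (-0.08)² + (0.02)² + (0.25)² + (0.64)² + (-0.08)² + (-0.08)² + (-0.71)² = 1.2064.
Posterior: Inv-Gamma(8.9 + 9/2, 6.1 + 1.2064/2) = Inv-Gamma(13.40, 6.70320).
E[σ²|data] = β/(α−1) = 6.70320/12.40 = 0.5406.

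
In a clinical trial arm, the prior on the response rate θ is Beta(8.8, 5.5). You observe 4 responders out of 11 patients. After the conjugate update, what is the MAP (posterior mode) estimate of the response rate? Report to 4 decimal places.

0.5064

The Beta prior is conjugate to a Binomial/Bernoulli likelihood; the update adds successes to α and failures to β.
Posterior: Beta(α+k, β+n−k) = Beta(8.8+4, 5.5+7) = Beta(12.8, 12.5).
Mode of Beta(a,b) for a,b>1 is (a−1)/(a+b−2) = 11.8/23.3 = 0.5064.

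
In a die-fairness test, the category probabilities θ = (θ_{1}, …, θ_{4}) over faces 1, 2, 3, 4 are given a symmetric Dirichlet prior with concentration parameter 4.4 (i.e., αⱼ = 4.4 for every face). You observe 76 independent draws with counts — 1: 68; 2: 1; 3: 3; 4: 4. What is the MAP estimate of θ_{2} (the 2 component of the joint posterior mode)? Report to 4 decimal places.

0.0491

The Dirichlet prior is conjugate to the Multinomial likelihood: each posterior αⱼ = prior αⱼ + observed count nⱼ.
Posterior concentration: (72.4, 5.4, 7.4, 8.4), total = 93.6.
Joint mode component: (α_{2}−1)/(Σα−K) = 4.4/89.6 = 0.0491.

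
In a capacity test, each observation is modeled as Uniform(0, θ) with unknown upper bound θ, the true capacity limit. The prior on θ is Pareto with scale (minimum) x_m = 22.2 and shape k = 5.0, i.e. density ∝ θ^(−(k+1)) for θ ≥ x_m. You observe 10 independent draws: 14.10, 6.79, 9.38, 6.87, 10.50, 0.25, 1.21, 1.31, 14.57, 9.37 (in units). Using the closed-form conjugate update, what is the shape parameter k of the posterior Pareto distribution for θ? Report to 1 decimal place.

A Pareto(scale x_m, shape k) prior on the upper bound θ of Uniform(0, θ) is conjugate: posterior is Pareto(max(x_m, max xᵢ), k + n).
Sample maximum = 14.57; prior scale x_m = 22.2 → posterior scale = max = 22.20.
Posterior shape = 5.0 + 10 = 15.0.
Posterior shape k = 15.0.

15.0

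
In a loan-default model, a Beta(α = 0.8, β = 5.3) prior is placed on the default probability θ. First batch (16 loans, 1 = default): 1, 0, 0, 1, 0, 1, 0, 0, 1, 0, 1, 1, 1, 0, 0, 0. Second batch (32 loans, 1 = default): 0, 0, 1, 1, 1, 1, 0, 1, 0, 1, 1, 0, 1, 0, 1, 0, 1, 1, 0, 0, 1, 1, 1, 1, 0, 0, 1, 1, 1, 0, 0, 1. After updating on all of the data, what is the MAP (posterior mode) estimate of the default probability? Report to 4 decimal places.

0.4952

The Beta prior is conjugate to a Binomial/Bernoulli likelihood; the update adds successes to α and failures to β.
After batch 1: Beta(0.8+7, 5.3+9) = Beta(7.8, 14.3).
After batch 2: Beta(7.8+19, 14.3+13) = Beta(26.8, 27.3).
Mode of Beta(a,b) for a,b>1 is (a−1)/(a+b−2) = 25.8/52.1 = 0.4952.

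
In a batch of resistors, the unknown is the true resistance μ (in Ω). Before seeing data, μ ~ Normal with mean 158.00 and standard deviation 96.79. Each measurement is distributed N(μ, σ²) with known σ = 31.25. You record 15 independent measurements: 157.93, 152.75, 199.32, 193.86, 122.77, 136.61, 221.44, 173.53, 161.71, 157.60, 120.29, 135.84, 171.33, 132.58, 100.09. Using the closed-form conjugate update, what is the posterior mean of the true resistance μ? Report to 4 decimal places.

155.8582

For Normal data with known variance σ², a Normal(μ₀, σ₀²) prior on μ is conjugate. Posterior precision = 1/σ₀² + n/σ²; posterior mean is the precision-weighted average of μ₀ and x̄.
Σxᵢ = 157.93 + 152.75 + 199.32 + 193.86 + 122.77 + 136.61 + 221.44 + 173.53 + 161.71 + 157.60 + 120.29 + 135.84 + 171.33 + 132.58 + 100.09 = 2337.65, so n·x̄ = 2337.65.
σ₀² = 96.79² = 9368.3041, σ² = 31.25² = 976.5625; σ² + n·σ₀² = 976.5625 + 15·9368.3041 = 141501.124.
Posterior mean = (μ₀/σ₀² + n·x̄/σ²)/(1/σ₀² + n/σ²) = (σ²·μ₀ + σ₀²·n·x̄)/(σ² + n·σ₀²) = (976.5625·158.00 + 9368.3041·2337.65)/141501.124 = 22054112.954365/141501.124 = 155.8582.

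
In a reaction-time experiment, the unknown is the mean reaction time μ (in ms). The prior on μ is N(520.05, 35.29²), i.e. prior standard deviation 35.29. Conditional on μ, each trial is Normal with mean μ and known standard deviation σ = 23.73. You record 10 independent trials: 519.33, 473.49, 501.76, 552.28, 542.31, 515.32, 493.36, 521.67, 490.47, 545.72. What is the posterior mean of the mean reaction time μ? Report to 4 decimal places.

For Normal data with known variance σ², a Normal(μ₀, σ₀²) prior on μ is conjugate. Posterior precision = 1/σ₀² + n/σ²; posterior mean is the precision-weighted average of μ₀ and x̄.
Σxᵢ = 519.33 + 473.49 + 501.76 + 552.28 + 542.31 + 515.32 + 493.36 + 521.67 + 490.47 + 545.72 = 5155.71, so n·x̄ = 5155.71.
σ₀² = 35.29² = 1245.3841, σ² = 23.73² = 563.1129; σ² + n·σ₀² = 563.1129 + 10·1245.3841 = 13016.9539.
Posterior mean = (μ₀/σ₀² + n·x̄/σ²)/(1/σ₀² + n/σ²) = (σ²·μ₀ + σ₀²·n·x̄)/(σ² + n·σ₀²) = (563.1129·520.05 + 1245.3841·5155.71)/13016.9539 = 6713686.121856/13016.9539 = 515.7648.

515.7648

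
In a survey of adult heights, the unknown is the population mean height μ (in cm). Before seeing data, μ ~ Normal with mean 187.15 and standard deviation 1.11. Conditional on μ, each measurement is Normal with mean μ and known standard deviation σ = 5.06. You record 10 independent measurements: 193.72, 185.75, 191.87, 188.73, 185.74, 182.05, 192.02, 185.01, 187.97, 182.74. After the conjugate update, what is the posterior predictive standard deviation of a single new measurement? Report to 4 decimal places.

For Normal data with known variance σ², a Normal(μ₀, σ₀²) prior on μ is conjugate. Posterior precision = 1/σ₀² + n/σ²; posterior mean is the precision-weighted average of μ₀ and x̄.
σ₀² = 1.11² = 1.2321, σ² = 5.06² = 25.6036; σ² + n·σ₀² = 25.6036 + 10·1.2321 = 37.9246.
Posterior precision = 1/σ₀² + n/σ² = 1/1.2321 + 10/25.6036 = (σ² + n·σ₀²)/(σ₀²σ²) = 37.9246/(1.2321·25.6036); posterior variance σₙ² = σ₀²σ²/(σ² + n·σ₀²) = 1.2321·25.6036/37.9246 = 0.831814.
Predictive variance for one new observation = σₙ² + σ² = 1.2321·25.6036/37.9246 + 25.6036 = σ²·(σ₀² + 37.9246)/37.9246 = 25.6036·39.1567/37.9246 = 26.435414; SD = √(25.6036·39.1567/37.9246) = 5.1415.

5.1415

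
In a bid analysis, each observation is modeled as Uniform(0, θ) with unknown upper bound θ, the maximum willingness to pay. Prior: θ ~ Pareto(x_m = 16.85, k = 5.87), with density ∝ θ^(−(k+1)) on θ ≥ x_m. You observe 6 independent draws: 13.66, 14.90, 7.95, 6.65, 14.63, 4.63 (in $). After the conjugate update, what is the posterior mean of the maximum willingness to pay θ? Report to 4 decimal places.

A Pareto(scale x_m, shape k) prior on the upper bound θ of Uniform(0, θ) is conjugate: posterior is Pareto(max(x_m, max xᵢ), k + n).
Sample maximum = 14.90; prior scale x_m = 16.85 → posterior scale = max = 16.85.
Posterior shape = 5.87 + 6 = 11.87.
E[θ|data] = k·x_m/(k−1) = 11.87·16.85/10.87 = 18.4001.

18.4001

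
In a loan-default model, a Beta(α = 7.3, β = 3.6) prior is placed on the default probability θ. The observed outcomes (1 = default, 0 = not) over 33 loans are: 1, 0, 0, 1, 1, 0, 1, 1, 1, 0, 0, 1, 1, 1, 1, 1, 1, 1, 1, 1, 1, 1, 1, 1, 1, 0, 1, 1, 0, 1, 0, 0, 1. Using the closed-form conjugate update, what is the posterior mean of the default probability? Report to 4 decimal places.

0.7130

The Beta prior is conjugate to a Binomial/Bernoulli likelihood; the update adds successes to α and failures to β.
Posterior: Beta(α+k, β+n−k) = Beta(7.3+24, 3.6+9) = Beta(31.3, 12.6).
Posterior mean = α/(α+β) = 31.3/43.9 = 0.7130.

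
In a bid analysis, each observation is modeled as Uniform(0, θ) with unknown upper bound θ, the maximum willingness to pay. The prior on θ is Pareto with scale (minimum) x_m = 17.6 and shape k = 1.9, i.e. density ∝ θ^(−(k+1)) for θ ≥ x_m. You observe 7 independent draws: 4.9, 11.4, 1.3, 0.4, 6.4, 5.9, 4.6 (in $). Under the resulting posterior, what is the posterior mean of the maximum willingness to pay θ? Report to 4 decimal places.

19.8278

A Pareto(scale x_m, shape k) prior on the upper bound θ of Uniform(0, θ) is conjugate: posterior is Pareto(max(x_m, max xᵢ), k + n).
Sample maximum = 11.4; prior scale x_m = 17.6 → posterior scale = max = 17.6.
Posterior shape = 1.9 + 7 = 8.9.
E[θ|data] = k·x_m/(k−1) = 8.9·17.6/7.9 = 19.8278.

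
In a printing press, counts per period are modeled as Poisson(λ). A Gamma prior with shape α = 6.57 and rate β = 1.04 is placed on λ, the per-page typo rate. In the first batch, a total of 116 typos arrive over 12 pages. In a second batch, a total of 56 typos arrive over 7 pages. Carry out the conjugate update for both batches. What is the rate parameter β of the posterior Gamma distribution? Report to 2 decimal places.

20.04

With a Gamma(shape α, rate β) prior, the Poisson likelihood is conjugate: the posterior is Gamma(α + ΣXᵢ, β + n).
After batch 1: Gamma(α+S, β+n) = Gamma(6.57+116, 1.04+12) = Gamma(122.57, 13.04).
After batch 2: Gamma(α+S, β+n) = Gamma(122.57+56, 13.04+7) = Gamma(178.57, 20.04).
Posterior β = 20.04.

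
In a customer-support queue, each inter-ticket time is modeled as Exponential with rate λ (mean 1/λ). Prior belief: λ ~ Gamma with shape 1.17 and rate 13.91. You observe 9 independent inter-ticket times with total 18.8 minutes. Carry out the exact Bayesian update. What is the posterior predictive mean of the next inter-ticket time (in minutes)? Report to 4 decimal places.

With a Gamma(shape α, rate β) prior on the exponential rate λ, the posterior after n observations with total T = Σxᵢ is Gamma(α+n, β+T).
Posterior: Gamma(1.17+9, 13.91+18.8) = Gamma(10.17, 32.71).
The predictive distribution for the next observation is Lomax; its mean is β/(α−1) = 32.71/9.17 = 3.5671.

3.5671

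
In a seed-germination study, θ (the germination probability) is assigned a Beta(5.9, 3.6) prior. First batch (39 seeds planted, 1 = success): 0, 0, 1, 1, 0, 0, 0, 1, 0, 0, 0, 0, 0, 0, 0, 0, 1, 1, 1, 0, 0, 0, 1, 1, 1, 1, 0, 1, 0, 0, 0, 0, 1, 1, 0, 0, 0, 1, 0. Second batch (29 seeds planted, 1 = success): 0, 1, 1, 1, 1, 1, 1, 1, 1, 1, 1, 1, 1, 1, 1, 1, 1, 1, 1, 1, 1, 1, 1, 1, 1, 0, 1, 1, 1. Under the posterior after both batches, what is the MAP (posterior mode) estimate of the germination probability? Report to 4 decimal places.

The Beta prior is conjugate to a Binomial/Bernoulli likelihood; the update adds successes to α and failures to β.
After batch 1: Beta(5.9+14, 3.6+25) = Beta(19.9, 28.6).
After batch 2: Beta(19.9+27, 28.6+2) = Beta(46.9, 30.6).
Mode of Beta(a,b) for a,b>1 is (a−1)/(a+b−2) = 45.9/75.5 = 0.6079.

0.6079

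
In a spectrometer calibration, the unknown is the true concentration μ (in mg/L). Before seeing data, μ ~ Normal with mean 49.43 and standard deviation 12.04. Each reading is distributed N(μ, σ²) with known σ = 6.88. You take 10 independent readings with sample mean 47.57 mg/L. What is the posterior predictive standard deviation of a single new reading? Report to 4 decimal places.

For Normal data with known variance σ², a Normal(μ₀, σ₀²) prior on μ is conjugate. Posterior precision = 1/σ₀² + n/σ²; posterior mean is the precision-weighted average of μ₀ and x̄.
σ₀² = 12.04² = 144.9616, σ² = 6.88² = 47.3344; σ² + n·σ₀² = 47.3344 + 10·144.9616 = 1496.9504.
Posterior precision = 1/σ₀² + n/σ² = 1/144.9616 + 10/47.3344 = (σ² + n·σ₀²)/(σ₀²σ²) = 1496.9504/(144.9616·47.3344); posterior variance σₙ² = σ₀²σ²/(σ² + n·σ₀²) = 144.9616·47.3344/1496.9504 = 4.583766.
Predictive variance for one new observation = σₙ² + σ² = 144.9616·47.3344/1496.9504 + 47.3344 = σ²·(σ₀² + 1496.9504)/1496.9504 = 47.3344·1641.912/1496.9504 = 51.918166; SD = √(47.3344·1641.912/1496.9504) = 7.2054.

7.2054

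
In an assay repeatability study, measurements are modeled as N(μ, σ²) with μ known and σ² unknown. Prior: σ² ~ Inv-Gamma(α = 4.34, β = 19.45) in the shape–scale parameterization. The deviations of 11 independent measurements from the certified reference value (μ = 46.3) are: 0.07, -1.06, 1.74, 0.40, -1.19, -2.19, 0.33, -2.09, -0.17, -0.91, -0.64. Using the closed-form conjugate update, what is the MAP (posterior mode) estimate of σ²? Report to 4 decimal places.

2.5448

With known mean μ and an Inverse-Gamma(α, β) prior on σ², the Normal likelihood is conjugate: posterior is Inv-Gamma(α + n/2, β + Σ(xᵢ−μ)²/2).
Σ(xᵢ−μ)² = (0.07)² + (-1.06)² + (1.74)² + (0.40)² + (-1.19)² + (-2.19)² + (0.33)² + (-2.09)² + (-0.17)² + (-0.91)² + (-0.64)² = 16.2719.
Posterior: Inv-Gamma(4.34 + 11/2, 19.45 + 16.2719/2) = Inv-Gamma(9.84, 27.58595).
Mode = β/(α+1) = 27.58595/10.84 = 2.5448.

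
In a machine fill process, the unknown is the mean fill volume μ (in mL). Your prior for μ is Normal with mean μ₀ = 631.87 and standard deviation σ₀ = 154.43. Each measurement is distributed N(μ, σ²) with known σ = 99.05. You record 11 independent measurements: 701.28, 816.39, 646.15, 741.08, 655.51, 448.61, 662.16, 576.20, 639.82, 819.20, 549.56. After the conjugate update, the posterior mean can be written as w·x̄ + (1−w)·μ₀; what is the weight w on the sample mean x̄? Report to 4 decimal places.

0.9639

For Normal data with known variance σ², a Normal(μ₀, σ₀²) prior on μ is conjugate. Posterior precision = 1/σ₀² + n/σ²; posterior mean is the precision-weighted average of μ₀ and x̄.
σ₀² = 154.43² = 23848.6249, σ² = 99.05² = 9810.9025. Prior precision 1/σ₀² = 1/23848.6249; data precision n/σ² = 11/9810.9025.
w = (n/σ²)/(1/σ₀² + n/σ²) = n·σ₀²/(σ² + n·σ₀²) = 11·23848.6249/(9810.9025 + 11·23848.6249) = 262334.8739/272145.7764 = 0.9639.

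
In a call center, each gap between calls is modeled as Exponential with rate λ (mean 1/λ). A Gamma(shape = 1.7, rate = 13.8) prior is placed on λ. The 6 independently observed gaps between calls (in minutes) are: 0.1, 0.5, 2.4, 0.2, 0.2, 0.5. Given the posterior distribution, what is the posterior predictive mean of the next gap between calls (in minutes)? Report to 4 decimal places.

2.6418

With a Gamma(shape α, rate β) prior on the exponential rate λ, the posterior after n observations with total T = Σxᵢ is Gamma(α+n, β+T).
Sum of observations T = 3.9 minutes; n = 6.
Posterior: Gamma(1.7+6, 13.8+3.9) = Gamma(7.7, 17.7).
The predictive distribution for the next observation is Lomax; its mean is β/(α−1) = 17.7/6.7 = 2.6418.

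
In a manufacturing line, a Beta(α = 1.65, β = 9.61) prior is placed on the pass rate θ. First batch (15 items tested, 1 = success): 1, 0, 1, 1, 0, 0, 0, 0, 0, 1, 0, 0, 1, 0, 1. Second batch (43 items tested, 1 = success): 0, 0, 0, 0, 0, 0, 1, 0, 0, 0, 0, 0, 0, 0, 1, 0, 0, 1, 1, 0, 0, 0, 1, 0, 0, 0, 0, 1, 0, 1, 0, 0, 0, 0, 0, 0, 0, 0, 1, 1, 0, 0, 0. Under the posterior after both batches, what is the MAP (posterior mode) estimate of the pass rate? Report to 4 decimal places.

0.2327

The Beta prior is conjugate to a Binomial/Bernoulli likelihood; the update adds successes to α and failures to β.
After batch 1: Beta(1.65+6, 9.61+9) = Beta(7.65, 18.61).
After batch 2: Beta(7.65+9, 18.61+34) = Beta(16.65, 52.61).
Mode of Beta(a,b) for a,b>1 is (a−1)/(a+b−2) = 15.65/67.26 = 0.2327.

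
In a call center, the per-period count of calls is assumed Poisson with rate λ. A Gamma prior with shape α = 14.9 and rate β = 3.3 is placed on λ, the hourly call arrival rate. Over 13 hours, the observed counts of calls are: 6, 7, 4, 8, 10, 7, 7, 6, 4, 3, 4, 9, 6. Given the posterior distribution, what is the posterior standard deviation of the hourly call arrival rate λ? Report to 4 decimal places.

0.6008

With a Gamma(shape α, rate β) prior, the Poisson likelihood is conjugate: the posterior is Gamma(α + ΣXᵢ, β + n).
Sum of counts S = 81 over n = 13 hours.
Posterior: Gamma(α+S, β+n) = Gamma(14.9+81, 3.3+13) = Gamma(95.9, 16.3).
SD = √α/β = √95.9/16.3 = 0.6008.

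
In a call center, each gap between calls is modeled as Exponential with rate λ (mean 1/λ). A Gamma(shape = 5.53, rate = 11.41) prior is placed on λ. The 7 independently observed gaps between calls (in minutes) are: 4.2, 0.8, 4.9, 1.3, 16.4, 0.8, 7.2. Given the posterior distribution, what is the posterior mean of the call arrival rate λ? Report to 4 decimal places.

With a Gamma(shape α, rate β) prior on the exponential rate λ, the posterior after n observations with total T = Σxᵢ is Gamma(α+n, β+T).
Sum of observations T = 35.6 minutes; n = 7.
Posterior: Gamma(5.53+7, 11.41+35.6) = Gamma(12.53, 47.01).
Posterior mean of λ = α/β = 12.53/47.01 = 0.2665.

0.2665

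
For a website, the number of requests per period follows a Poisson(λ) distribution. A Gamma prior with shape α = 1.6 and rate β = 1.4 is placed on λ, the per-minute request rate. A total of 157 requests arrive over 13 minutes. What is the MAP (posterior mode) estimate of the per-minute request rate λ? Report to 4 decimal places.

With a Gamma(shape α, rate β) prior, the Poisson likelihood is conjugate: the posterior is Gamma(α + ΣXᵢ, β + n).
Posterior: Gamma(α+S, β+n) = Gamma(1.6+157, 1.4+13) = Gamma(158.6, 14.4).
Mode of Gamma(α,β) for α≥1 is (α−1)/β = 157.6/14.4 = 10.9444.

10.9444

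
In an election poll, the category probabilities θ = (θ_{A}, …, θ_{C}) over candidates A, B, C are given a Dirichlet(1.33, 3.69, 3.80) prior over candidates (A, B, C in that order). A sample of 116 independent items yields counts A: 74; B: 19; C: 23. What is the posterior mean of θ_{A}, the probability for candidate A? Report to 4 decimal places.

The Dirichlet prior is conjugate to the Multinomial likelihood: each posterior αⱼ = prior αⱼ + observed count nⱼ.
Posterior concentration: (75.33, 22.69, 26.80), total = 124.82.
E[θ_{A}|data] = α_{A}/Σα = 75.33/124.82 = 0.6035.

0.6035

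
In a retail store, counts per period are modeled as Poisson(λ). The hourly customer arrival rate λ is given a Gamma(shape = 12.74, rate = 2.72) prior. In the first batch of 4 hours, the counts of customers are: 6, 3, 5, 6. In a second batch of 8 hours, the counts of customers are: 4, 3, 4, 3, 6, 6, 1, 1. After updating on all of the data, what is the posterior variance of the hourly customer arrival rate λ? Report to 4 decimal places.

0.2803

With a Gamma(shape α, rate β) prior, the Poisson likelihood is conjugate: the posterior is Gamma(α + ΣXᵢ, β + n).
Batch 1: sum of counts S = 20 over n = 4 hours.
After batch 1: Gamma(α+S, β+n) = Gamma(12.74+20, 2.72+4) = Gamma(32.74, 6.72).
Batch 2: sum of counts S = 28 over n = 8 hours.
After batch 2: Gamma(α+S, β+n) = Gamma(32.74+28, 6.72+8) = Gamma(60.74, 14.72).
Var = α/β² = 60.74/14.72² = 0.2803.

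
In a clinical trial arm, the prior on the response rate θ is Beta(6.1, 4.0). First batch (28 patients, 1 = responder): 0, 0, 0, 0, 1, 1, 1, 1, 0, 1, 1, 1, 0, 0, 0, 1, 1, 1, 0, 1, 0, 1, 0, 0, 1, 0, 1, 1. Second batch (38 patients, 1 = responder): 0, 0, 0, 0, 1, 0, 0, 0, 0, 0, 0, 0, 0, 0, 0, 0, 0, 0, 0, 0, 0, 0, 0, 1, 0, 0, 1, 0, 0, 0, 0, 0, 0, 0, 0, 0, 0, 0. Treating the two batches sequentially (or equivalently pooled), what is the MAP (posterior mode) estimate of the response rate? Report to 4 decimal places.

0.3117

The Beta prior is conjugate to a Binomial/Bernoulli likelihood; the update adds successes to α and failures to β.
After batch 1: Beta(6.1+15, 4.0+13) = Beta(21.1, 17.0).
After batch 2: Beta(21.1+3, 17.0+35) = Beta(24.1, 52.0).
Mode of Beta(a,b) for a,b>1 is (a−1)/(a+b−2) = 23.1/74.1 = 0.3117.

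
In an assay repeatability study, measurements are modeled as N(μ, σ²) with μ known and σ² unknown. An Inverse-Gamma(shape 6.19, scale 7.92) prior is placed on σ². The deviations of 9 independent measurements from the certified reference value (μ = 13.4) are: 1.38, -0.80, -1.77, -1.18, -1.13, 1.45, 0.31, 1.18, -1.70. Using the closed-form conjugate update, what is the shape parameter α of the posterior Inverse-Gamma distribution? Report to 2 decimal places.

With known mean μ and an Inverse-Gamma(α, β) prior on σ², the Normal likelihood is conjugate: posterior is Inv-Gamma(α + n/2, β + Σ(xᵢ−μ)²/2).
Σ(xᵢ−μ)² = (1.38)² + (-0.80)² + (-1.77)² + (-1.18)² + (-1.13)² + (1.45)² + (0.31)² + (1.18)² + (-1.70)² = 14.8276.
Posterior: Inv-Gamma(6.19 + 9/2, 7.92 + 14.8276/2) = Inv-Gamma(10.69, 15.33380).
Posterior α = 10.69.

10.69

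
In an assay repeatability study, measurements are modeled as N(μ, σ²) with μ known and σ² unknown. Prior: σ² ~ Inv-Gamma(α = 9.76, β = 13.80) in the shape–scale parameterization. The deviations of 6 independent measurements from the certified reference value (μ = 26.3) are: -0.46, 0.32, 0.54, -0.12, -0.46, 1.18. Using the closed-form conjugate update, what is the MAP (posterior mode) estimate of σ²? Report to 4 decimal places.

With known mean μ and an Inverse-Gamma(α, β) prior on σ², the Normal likelihood is conjugate: posterior is Inv-Gamma(α + n/2, β + Σ(xᵢ−μ)²/2).
Σ(xᵢ−μ)² = (-0.46)² + (0.32)² + (0.54)² + (-0.12)² + (-0.46)² + (1.18)² = 2.2240.
Posterior: Inv-Gamma(9.76 + 6/2, 13.80 + 2.2240/2) = Inv-Gamma(12.76, 14.91200).
Mode = β/(α+1) = 14.91200/13.76 = 1.0837.

1.0837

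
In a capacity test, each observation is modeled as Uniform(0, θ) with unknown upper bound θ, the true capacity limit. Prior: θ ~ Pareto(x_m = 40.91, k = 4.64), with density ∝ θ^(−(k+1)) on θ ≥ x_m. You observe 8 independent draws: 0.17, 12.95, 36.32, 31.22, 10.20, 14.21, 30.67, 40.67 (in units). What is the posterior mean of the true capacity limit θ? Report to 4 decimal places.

44.4246

A Pareto(scale x_m, shape k) prior on the upper bound θ of Uniform(0, θ) is conjugate: posterior is Pareto(max(x_m, max xᵢ), k + n).
Sample maximum = 40.67; prior scale x_m = 40.91 → posterior scale = max = 40.91.
Posterior shape = 4.64 + 8 = 12.64.
E[θ|data] = k·x_m/(k−1) = 12.64·40.91/11.64 = 44.4246.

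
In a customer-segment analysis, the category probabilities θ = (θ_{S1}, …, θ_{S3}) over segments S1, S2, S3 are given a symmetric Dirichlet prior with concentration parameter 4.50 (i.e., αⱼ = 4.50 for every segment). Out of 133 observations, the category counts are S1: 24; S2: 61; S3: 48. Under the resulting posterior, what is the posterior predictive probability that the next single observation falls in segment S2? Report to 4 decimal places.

The Dirichlet prior is conjugate to the Multinomial likelihood: each posterior αⱼ = prior αⱼ + observed count nⱼ.
Posterior concentration: (28.50, 65.50, 52.50), total = 146.50.
P(next = S2 | data) = α_{S2}/Σα = 0.4471.

0.4471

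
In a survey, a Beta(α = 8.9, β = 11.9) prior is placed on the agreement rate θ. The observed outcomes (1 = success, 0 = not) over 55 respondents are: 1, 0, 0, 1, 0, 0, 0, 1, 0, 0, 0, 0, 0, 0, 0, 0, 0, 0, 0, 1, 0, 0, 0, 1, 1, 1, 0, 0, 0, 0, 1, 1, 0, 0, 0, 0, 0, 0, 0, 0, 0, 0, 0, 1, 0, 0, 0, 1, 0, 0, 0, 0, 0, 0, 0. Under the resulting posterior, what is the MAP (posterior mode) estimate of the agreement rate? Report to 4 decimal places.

The Beta prior is conjugate to a Binomial/Bernoulli likelihood; the update adds successes to α and failures to β.
Posterior: Beta(α+k, β+n−k) = Beta(8.9+11, 11.9+44) = Beta(19.9, 55.9).
Mode of Beta(a,b) for a,b>1 is (a−1)/(a+b−2) = 18.9/73.8 = 0.2561.

0.2561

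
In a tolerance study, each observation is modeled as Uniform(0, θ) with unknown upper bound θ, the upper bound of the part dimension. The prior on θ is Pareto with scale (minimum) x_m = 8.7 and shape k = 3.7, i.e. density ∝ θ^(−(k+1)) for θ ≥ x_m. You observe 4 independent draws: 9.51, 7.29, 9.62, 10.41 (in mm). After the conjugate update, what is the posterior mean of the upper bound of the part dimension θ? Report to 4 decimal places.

A Pareto(scale x_m, shape k) prior on the upper bound θ of Uniform(0, θ) is conjugate: posterior is Pareto(max(x_m, max xᵢ), k + n).
Sample maximum = 10.41; prior scale x_m = 8.7 → posterior scale = max = 10.41.
Posterior shape = 3.7 + 4 = 7.7.
E[θ|data] = k·x_m/(k−1) = 7.7·10.41/6.7 = 11.9637.

11.9637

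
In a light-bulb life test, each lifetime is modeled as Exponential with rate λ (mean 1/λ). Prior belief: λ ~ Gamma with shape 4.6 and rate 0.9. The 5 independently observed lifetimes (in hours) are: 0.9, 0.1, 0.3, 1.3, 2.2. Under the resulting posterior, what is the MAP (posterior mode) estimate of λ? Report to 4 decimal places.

With a Gamma(shape α, rate β) prior on the exponential rate λ, the posterior after n observations with total T = Σxᵢ is Gamma(α+n, β+T).
Sum of observations T = 4.8 hours; n = 5.
Posterior: Gamma(4.6+5, 0.9+4.8) = Gamma(9.6, 5.7).
Mode = (α−1)/β = 1.5088.

1.5088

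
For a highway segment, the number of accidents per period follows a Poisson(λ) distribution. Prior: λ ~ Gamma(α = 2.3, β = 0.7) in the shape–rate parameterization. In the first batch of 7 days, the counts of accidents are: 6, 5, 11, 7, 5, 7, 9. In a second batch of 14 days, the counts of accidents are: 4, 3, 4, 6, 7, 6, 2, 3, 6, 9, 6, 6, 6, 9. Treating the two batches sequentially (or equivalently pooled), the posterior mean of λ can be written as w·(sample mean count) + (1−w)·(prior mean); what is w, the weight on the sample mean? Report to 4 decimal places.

With a Gamma(shape α, rate β) prior, the Poisson likelihood is conjugate: the posterior is Gamma(α + ΣXᵢ, β + n).
Total number of days: n = 7 + 14 = 21.
Posterior mean = (α₀+S)/(β₀+n) = [n/(β₀+n)]·(S/n) + [β₀/(β₀+n)]·(α₀/β₀), so only n and β₀ enter the weight.
Weight on data w = n/(β₀+n) = 21/(0.7+21) = 21/21.7 = 0.9677.

0.9677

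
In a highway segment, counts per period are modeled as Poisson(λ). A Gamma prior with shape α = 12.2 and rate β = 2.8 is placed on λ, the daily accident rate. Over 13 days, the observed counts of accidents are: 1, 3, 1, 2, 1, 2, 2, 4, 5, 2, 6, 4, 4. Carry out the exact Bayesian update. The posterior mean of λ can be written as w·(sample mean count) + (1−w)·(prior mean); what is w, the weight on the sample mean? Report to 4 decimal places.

With a Gamma(shape α, rate β) prior, the Poisson likelihood is conjugate: the posterior is Gamma(α + ΣXᵢ, β + n).
Posterior mean = (α₀+S)/(β₀+n) = [n/(β₀+n)]·(S/n) + [β₀/(β₀+n)]·(α₀/β₀), so only n and β₀ enter the weight.
Weight on data w = n/(β₀+n) = 13/(2.8+13) = 13/15.8 = 0.8228.

0.8228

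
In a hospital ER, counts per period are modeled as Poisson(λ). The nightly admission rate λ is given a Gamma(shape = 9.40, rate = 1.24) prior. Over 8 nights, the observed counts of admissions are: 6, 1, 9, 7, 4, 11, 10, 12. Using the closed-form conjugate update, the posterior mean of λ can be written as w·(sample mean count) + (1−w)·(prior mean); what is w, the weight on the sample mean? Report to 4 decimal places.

0.8658

With a Gamma(shape α, rate β) prior, the Poisson likelihood is conjugate: the posterior is Gamma(α + ΣXᵢ, β + n).
Posterior mean = (α₀+S)/(β₀+n) = [n/(β₀+n)]·(S/n) + [β₀/(β₀+n)]·(α₀/β₀), so only n and β₀ enter the weight.
Weight on data w = n/(β₀+n) = 8/(1.24+8) = 8/9.24 = 0.8658.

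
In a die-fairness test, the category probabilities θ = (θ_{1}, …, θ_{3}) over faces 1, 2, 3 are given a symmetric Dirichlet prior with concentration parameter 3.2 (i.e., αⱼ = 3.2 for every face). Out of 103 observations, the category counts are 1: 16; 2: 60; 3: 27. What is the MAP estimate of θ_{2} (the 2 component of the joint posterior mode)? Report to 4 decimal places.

The Dirichlet prior is conjugate to the Multinomial likelihood: each posterior αⱼ = prior αⱼ + observed count nⱼ.
Posterior concentration: (19.2, 63.2, 30.2), total = 112.6.
Joint mode component: (α_{2}−1)/(Σα−K) = 62.2/109.6 = 0.5675.

0.5675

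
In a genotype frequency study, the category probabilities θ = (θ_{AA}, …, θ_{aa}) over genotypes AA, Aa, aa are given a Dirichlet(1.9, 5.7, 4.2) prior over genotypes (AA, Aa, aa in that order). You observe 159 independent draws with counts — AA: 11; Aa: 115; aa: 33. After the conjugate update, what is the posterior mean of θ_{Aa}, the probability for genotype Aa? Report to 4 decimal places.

The Dirichlet prior is conjugate to the Multinomial likelihood: each posterior αⱼ = prior αⱼ + observed count nⱼ.
Posterior concentration: (12.9, 120.7, 37.2), total = 170.8.
E[θ_{Aa}|data] = α_{Aa}/Σα = 120.7/170.8 = 0.7067.

0.7067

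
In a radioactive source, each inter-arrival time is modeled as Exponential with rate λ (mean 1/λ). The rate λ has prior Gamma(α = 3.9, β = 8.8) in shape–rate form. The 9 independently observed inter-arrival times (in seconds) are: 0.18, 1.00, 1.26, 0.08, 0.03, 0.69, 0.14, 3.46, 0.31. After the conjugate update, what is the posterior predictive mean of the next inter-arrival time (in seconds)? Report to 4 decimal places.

With a Gamma(shape α, rate β) prior on the exponential rate λ, the posterior after n observations with total T = Σxᵢ is Gamma(α+n, β+T).
Sum of observations T = 7.15 seconds; n = 9.
Posterior: Gamma(3.9+9, 8.8+7.15) = Gamma(12.9, 15.95).
The predictive distribution for the next observation is Lomax; its mean is β/(α−1) = 15.95/11.9 = 1.3403.

1.3403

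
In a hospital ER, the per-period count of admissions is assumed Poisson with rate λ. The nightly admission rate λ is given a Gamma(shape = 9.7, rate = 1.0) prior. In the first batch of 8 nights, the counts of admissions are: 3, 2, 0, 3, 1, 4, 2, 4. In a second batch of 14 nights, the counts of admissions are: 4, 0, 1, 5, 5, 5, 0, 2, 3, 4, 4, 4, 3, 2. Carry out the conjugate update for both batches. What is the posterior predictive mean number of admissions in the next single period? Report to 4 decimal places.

3.0739

With a Gamma(shape α, rate β) prior, the Poisson likelihood is conjugate: the posterior is Gamma(α + ΣXᵢ, β + n).
Batch 1: sum of counts S = 19 over n = 8 nights.
After batch 1: Gamma(α+S, β+n) = Gamma(9.7+19, 1.0+8) = Gamma(28.7, 9.0).
Batch 2: sum of counts S = 42 over n = 14 nights.
After batch 2: Gamma(α+S, β+n) = Gamma(28.7+42, 9.0+14) = Gamma(70.7, 23.0).
The predictive distribution for one future period is NegBinom with mean α/β = 3.0739.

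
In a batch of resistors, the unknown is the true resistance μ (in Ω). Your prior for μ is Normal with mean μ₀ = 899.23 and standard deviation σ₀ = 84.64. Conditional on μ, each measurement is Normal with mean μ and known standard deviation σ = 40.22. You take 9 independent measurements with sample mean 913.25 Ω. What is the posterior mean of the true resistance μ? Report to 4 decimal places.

For Normal data with known variance σ², a Normal(μ₀, σ₀²) prior on μ is conjugate. Posterior precision = 1/σ₀² + n/σ²; posterior mean is the precision-weighted average of μ₀ and x̄.
n·x̄ = 9·913.25 = 8219.25.
σ₀² = 84.64² = 7163.9296, σ² = 40.22² = 1617.6484; σ² + n·σ₀² = 1617.6484 + 9·7163.9296 = 66093.0148.
Posterior mean = (μ₀/σ₀² + n·x̄/σ²)/(1/σ₀² + n/σ²) = (σ²·μ₀ + σ₀²·n·x̄)/(σ² + n·σ₀²) = (1617.6484·899.23 + 7163.9296·8219.25)/66093.0148 = 60336766.335532/66093.0148 = 912.9069.

912.9069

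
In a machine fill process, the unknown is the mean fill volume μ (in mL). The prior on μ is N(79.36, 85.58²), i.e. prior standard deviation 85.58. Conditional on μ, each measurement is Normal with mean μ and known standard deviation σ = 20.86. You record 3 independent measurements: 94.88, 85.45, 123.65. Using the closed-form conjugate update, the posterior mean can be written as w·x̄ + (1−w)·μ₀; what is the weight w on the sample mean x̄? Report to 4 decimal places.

0.9806

For Normal data with known variance σ², a Normal(μ₀, σ₀²) prior on μ is conjugate. Posterior precision = 1/σ₀² + n/σ²; posterior mean is the precision-weighted average of μ₀ and x̄.
σ₀² = 85.58² = 7323.9364, σ² = 20.86² = 435.1396. Prior precision 1/σ₀² = 1/7323.9364; data precision n/σ² = 3/435.1396.
w = (n/σ²)/(1/σ₀² + n/σ²) = n·σ₀²/(σ² + n·σ₀²) = 3·7323.9364/(435.1396 + 3·7323.9364) = 21971.8092/22406.9488 = 0.9806.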